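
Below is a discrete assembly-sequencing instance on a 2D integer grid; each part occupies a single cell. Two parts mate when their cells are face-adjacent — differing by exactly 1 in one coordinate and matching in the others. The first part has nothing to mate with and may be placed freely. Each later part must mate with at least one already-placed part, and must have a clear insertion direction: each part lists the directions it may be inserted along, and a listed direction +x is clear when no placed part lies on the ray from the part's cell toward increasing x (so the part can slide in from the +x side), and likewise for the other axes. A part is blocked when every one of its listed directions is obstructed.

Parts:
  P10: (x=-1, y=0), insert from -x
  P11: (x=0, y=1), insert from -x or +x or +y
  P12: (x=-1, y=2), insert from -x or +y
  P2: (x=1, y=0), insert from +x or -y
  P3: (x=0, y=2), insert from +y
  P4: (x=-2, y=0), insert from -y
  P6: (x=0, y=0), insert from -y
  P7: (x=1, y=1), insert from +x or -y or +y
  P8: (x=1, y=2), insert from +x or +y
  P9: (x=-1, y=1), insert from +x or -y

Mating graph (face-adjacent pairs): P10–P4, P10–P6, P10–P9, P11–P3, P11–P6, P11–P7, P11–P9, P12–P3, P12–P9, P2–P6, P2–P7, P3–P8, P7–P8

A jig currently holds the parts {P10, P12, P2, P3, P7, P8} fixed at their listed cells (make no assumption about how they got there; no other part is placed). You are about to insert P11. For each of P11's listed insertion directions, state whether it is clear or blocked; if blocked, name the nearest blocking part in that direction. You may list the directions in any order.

+x: blocked by P7; +y: blocked by P3; -x: clear

-x: ray from P11(0, 1) has no placed part ⇒ clear
+x: nearest on ray is P7@(1, 1) ⇒ blocked
+y: nearest on ray is P3@(0, 2) ⇒ blocked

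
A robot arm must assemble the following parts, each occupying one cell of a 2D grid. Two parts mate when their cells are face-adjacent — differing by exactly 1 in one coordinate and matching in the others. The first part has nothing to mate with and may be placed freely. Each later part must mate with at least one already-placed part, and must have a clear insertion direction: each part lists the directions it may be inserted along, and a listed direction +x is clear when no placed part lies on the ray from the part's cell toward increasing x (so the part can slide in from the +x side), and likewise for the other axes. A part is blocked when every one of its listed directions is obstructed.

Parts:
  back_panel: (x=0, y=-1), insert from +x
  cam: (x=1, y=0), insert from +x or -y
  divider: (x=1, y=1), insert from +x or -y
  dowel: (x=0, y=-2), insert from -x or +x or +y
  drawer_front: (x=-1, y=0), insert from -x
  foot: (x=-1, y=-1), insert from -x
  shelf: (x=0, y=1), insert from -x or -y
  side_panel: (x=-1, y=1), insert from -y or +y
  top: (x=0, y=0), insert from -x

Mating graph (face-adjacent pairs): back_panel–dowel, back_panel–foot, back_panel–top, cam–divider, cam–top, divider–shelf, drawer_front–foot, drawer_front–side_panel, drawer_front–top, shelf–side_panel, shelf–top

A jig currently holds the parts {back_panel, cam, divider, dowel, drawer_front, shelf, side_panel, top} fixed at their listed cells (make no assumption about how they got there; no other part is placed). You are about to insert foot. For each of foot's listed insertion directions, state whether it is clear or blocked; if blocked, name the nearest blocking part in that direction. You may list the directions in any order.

-x: ray from foot(-1, -1) has no placed part ⇒ clear

-x: clear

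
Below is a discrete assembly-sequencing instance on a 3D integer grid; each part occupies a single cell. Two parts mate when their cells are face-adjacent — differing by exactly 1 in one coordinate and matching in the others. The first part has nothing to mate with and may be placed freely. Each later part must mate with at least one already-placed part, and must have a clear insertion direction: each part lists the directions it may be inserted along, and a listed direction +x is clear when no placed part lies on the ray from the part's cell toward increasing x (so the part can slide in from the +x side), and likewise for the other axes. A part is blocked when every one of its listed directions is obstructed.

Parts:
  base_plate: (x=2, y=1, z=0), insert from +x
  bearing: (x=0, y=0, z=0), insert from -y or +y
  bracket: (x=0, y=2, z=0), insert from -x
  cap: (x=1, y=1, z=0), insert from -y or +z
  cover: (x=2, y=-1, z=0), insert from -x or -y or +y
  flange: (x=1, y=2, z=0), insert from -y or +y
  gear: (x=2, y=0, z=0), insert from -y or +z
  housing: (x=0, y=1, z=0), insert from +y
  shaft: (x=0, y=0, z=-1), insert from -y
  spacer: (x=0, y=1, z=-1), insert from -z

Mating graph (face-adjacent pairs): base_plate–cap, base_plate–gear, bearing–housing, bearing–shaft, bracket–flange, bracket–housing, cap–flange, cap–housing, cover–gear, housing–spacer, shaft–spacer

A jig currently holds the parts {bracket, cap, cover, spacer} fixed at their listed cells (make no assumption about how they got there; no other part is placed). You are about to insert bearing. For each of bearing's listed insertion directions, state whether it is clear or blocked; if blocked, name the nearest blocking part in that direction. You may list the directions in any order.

-y: ray from bearing(0, 0, 0) has no placed part ⇒ clear
+y: nearest on ray is bracket@(0, 2, 0) ⇒ blocked

+y: blocked by bracket; -y: clear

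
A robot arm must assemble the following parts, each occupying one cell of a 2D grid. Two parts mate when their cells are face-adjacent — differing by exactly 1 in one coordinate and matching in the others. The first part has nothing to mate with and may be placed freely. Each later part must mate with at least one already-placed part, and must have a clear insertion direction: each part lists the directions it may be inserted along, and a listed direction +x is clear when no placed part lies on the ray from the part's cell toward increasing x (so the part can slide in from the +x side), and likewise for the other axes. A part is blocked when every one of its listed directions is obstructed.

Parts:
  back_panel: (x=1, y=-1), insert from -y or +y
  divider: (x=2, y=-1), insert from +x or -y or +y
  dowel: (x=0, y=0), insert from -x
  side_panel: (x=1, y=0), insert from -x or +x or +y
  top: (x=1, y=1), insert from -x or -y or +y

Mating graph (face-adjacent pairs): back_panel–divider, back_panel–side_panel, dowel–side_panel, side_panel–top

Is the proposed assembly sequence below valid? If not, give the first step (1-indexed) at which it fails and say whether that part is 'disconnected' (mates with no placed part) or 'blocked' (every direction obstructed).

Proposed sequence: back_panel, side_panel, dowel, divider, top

1. back_panel@(1, -1) [-y clear] — {back_panel}
2. side_panel@(1, 0) [-x clear] — {back_panel, side_panel}
3. dowel@(0, 0) [-x clear] — {back_panel, dowel, side_panel}
4. divider@(2, -1) [+x clear] — {back_panel, divider, dowel, side_panel}
5. top@(1, 1) [-x clear] — {back_panel, divider, dowel, side_panel, top}

Valid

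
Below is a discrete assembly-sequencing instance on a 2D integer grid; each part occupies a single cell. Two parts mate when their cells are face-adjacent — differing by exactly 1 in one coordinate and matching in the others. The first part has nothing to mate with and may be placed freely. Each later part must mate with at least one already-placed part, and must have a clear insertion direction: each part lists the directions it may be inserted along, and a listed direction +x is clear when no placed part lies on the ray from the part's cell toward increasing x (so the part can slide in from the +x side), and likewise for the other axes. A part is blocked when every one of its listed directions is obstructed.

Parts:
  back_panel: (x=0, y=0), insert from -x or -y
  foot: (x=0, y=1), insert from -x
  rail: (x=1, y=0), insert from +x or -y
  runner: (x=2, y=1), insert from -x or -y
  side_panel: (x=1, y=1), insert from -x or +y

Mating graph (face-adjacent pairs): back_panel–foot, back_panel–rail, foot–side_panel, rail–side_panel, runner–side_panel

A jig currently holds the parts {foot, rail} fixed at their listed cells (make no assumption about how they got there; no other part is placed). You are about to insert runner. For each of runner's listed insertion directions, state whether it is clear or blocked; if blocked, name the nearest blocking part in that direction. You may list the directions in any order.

-x: blocked by foot; -y: clear

-x: nearest on ray is foot@(0, 1) ⇒ blocked
-y: ray from runner(2, 1) has no placed part ⇒ clear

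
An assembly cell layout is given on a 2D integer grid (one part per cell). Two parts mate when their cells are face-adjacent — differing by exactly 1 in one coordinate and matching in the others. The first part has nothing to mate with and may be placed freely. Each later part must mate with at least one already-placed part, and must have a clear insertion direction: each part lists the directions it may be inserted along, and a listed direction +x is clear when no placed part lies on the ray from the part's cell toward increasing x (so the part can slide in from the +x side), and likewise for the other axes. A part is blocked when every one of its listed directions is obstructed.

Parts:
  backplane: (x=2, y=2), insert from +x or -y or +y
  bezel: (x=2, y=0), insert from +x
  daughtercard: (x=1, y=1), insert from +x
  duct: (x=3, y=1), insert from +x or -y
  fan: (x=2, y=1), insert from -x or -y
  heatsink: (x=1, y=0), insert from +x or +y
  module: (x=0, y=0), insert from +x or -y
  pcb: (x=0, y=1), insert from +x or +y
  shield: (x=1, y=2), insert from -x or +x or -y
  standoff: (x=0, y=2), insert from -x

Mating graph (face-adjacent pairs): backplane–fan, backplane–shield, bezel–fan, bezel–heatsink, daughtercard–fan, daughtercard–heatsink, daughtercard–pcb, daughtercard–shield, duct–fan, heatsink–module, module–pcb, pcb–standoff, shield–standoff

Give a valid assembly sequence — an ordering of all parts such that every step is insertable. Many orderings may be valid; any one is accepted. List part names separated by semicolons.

1. daughtercard@(1, 1) [+x clear] — {daughtercard}
2. fan@(2, 1) [-y clear] — {daughtercard, fan}
3. pcb@(0, 1) [+y clear] — {daughtercard, fan, pcb}
4. module@(0, 0) [+x clear] — {daughtercard, fan, module, pcb}
5. heatsink@(1, 0) [+x clear] — {daughtercard, fan, heatsink, module, pcb}
6. bezel@(2, 0) [+x clear] — {bezel, daughtercard, fan, heatsink, module, pcb}
7. duct@(3, 1) [+x clear] — {bezel, daughtercard, duct, fan, heatsink, module, pcb}
8. backplane@(2, 2) [+x clear] — {backplane, bezel, daughtercard, duct, fan, heatsink, module, pcb}
9. shield@(1, 2) [-x clear] — {backplane, bezel, daughtercard, duct, fan, heatsink, module, pcb, shield}
10. standoff@(0, 2) [-x clear] — {backplane, bezel, daughtercard, duct, fan, heatsink, module, pcb, shield, standoff}

daughtercard; fan; pcb; module; heatsink; bezel; duct; backplane; shield; standoff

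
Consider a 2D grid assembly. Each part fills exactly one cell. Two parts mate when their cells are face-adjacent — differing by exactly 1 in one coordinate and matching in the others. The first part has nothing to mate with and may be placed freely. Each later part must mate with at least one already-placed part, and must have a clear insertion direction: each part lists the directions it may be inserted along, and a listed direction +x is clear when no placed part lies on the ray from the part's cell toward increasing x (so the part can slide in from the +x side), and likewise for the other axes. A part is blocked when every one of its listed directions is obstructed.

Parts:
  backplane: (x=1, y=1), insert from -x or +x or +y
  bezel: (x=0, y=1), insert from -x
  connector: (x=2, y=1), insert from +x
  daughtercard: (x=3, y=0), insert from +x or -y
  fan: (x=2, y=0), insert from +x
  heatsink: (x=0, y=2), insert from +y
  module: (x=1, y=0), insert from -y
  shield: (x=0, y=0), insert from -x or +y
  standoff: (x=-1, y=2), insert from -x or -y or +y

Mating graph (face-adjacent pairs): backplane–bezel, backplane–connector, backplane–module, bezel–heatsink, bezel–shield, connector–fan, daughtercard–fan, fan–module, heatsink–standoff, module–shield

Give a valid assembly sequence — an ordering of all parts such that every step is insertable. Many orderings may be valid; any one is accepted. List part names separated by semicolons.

connector; backplane; fan; daughtercard; bezel; shield; module; heatsink; standoff

1. connector@(2, 1) [+x clear] — {connector}
2. backplane@(1, 1) [-x clear] — {backplane, connector}
3. fan@(2, 0) [+x clear] — {backplane, connector, fan}
4. daughtercard@(3, 0) [+x clear] — {backplane, connector, daughtercard, fan}
5. bezel@(0, 1) [-x clear] — {backplane, bezel, connector, daughtercard, fan}
6. shield@(0, 0) [-x clear] — {backplane, bezel, connector, daughtercard, fan, shield}
7. module@(1, 0) [-y clear] — {backplane, bezel, connector, daughtercard, fan, module, shield}
8. heatsink@(0, 2) [+y clear] — {backplane, bezel, connector, daughtercard, fan, heatsink, module, shield}
9. standoff@(-1, 2) [-x clear] — {backplane, bezel, connector, daughtercard, fan, heatsink, module, shield, standoff}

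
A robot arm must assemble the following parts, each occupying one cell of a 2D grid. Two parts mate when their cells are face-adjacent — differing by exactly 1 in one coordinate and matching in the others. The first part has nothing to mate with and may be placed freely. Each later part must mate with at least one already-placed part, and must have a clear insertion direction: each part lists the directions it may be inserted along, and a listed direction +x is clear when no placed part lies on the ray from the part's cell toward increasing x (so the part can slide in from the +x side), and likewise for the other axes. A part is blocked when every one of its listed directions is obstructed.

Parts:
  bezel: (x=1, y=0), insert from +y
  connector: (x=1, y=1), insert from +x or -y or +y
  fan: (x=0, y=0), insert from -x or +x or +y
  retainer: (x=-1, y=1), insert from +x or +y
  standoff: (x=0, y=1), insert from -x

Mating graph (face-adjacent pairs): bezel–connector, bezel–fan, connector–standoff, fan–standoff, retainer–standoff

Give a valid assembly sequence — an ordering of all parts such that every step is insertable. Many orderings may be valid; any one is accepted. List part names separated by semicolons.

1. standoff@(0, 1) [-x clear] — {standoff}
2. fan@(0, 0) [-x clear] — {fan, standoff}
3. bezel@(1, 0) [+y clear] — {bezel, fan, standoff}
4. connector@(1, 1) [+x clear] — {bezel, connector, fan, standoff}
5. retainer@(-1, 1) [+y clear] — {bezel, connector, fan, retainer, standoff}

standoff; fan; bezel; connector; retainer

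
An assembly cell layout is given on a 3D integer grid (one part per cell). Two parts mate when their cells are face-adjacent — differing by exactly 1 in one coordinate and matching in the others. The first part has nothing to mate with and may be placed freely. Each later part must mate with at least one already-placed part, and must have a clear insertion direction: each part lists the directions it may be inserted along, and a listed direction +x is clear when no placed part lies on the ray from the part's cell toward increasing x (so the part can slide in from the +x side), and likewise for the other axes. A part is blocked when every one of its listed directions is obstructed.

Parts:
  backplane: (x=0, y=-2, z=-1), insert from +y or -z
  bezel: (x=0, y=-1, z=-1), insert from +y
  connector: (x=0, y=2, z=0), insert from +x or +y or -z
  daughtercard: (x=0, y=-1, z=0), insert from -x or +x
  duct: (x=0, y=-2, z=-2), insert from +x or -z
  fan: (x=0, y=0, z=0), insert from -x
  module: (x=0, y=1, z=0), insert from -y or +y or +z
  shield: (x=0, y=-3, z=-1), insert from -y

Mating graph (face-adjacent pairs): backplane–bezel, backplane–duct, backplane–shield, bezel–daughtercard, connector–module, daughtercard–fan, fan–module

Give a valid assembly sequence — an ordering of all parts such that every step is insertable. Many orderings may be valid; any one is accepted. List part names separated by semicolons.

1. module@(0, 1, 0) [-y clear] — {module}
2. fan@(0, 0, 0) [-x clear] — {fan, module}
3. connector@(0, 2, 0) [+x clear] — {connector, fan, module}
4. daughtercard@(0, -1, 0) [-x clear] — {connector, daughtercard, fan, module}
5. bezel@(0, -1, -1) [+y clear] — {bezel, connector, daughtercard, fan, module}
6. backplane@(0, -2, -1) [-z clear] — {backplane, bezel, connector, daughtercard, fan, module}
7. shield@(0, -3, -1) [-y clear] — {backplane, bezel, connector, daughtercard, fan, module, shield}
8. duct@(0, -2, -2) [+x clear] — {backplane, bezel, connector, daughtercard, duct, fan, module, shield}

module; fan; connector; daughtercard; bezel; backplane; shield; duct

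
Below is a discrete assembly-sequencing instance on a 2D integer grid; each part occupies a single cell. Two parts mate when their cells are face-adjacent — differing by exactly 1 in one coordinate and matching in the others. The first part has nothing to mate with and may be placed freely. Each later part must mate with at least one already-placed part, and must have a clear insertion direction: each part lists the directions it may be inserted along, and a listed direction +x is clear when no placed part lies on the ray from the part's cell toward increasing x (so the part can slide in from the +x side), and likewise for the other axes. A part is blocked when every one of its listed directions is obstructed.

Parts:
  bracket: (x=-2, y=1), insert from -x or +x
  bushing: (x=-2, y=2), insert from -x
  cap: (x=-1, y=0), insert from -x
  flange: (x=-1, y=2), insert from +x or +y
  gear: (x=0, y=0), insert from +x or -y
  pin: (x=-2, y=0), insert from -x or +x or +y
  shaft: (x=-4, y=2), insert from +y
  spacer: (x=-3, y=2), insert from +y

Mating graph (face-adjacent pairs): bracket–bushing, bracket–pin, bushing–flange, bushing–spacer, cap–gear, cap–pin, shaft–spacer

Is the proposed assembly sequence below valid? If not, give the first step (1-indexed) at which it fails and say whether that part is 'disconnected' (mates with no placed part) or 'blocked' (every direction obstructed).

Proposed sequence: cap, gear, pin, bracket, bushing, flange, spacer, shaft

1. cap@(-1, 0) [-x clear] — {cap}
2. gear@(0, 0) [+x clear] — {cap, gear}
3. pin@(-2, 0) [-x clear] — {cap, gear, pin}
4. bracket@(-2, 1) [-x clear] — {bracket, cap, gear, pin}
5. bushing@(-2, 2) [-x clear] — {bracket, bushing, cap, gear, pin}
6. flange@(-1, 2) [+x clear] — {bracket, bushing, cap, flange, gear, pin}
7. spacer@(-3, 2) [+y clear] — {bracket, bushing, cap, flange, gear, pin, spacer}
8. shaft@(-4, 2) [+y clear] — {bracket, bushing, cap, flange, gear, pin, shaft, spacer}

Valid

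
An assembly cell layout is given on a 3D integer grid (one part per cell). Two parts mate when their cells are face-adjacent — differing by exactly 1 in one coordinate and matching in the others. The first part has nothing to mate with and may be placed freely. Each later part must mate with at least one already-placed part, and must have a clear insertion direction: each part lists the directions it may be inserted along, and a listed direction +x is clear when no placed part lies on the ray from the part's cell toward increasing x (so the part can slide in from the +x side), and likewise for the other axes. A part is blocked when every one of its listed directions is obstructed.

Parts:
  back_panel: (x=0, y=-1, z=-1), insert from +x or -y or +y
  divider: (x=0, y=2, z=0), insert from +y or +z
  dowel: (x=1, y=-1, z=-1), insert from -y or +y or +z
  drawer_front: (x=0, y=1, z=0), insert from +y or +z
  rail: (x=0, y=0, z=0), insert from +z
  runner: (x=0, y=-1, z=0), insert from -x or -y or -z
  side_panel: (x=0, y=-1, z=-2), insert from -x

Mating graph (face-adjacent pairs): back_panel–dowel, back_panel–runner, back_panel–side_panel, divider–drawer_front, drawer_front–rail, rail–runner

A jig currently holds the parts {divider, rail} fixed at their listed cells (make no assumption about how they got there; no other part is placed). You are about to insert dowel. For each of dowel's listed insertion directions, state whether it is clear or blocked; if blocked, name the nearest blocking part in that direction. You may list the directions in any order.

-y: ray from dowel(1, -1, -1) has no placed part ⇒ clear
+y: ray from dowel(1, -1, -1) has no placed part ⇒ clear
+z: ray from dowel(1, -1, -1) has no placed part ⇒ clear

+y: clear; +z: clear; -y: clear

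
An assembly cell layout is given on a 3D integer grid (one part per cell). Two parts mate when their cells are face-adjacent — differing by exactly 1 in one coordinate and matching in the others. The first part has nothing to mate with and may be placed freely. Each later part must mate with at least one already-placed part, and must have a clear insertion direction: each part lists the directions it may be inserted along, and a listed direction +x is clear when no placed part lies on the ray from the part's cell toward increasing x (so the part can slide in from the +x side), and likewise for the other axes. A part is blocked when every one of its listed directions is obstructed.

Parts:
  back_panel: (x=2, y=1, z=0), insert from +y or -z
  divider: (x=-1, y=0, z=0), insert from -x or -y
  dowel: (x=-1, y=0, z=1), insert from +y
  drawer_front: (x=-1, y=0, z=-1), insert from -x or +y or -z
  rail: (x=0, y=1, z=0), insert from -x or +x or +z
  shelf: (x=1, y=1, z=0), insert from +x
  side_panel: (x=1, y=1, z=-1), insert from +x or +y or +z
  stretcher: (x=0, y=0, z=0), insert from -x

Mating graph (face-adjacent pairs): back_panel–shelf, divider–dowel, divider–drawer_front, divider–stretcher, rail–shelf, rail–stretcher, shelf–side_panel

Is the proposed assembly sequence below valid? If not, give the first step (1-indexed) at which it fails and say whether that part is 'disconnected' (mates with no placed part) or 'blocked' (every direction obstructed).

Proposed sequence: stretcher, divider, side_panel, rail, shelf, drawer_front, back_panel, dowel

Invalid at step 3 (disconnected)

1. stretcher@(0, 0, 0) [-x clear] — {stretcher}
2. divider@(-1, 0, 0) [-x clear] — {divider, stretcher}
3. side_panel@(1, 1, -1) — no placed neighbour ⇒ disconnected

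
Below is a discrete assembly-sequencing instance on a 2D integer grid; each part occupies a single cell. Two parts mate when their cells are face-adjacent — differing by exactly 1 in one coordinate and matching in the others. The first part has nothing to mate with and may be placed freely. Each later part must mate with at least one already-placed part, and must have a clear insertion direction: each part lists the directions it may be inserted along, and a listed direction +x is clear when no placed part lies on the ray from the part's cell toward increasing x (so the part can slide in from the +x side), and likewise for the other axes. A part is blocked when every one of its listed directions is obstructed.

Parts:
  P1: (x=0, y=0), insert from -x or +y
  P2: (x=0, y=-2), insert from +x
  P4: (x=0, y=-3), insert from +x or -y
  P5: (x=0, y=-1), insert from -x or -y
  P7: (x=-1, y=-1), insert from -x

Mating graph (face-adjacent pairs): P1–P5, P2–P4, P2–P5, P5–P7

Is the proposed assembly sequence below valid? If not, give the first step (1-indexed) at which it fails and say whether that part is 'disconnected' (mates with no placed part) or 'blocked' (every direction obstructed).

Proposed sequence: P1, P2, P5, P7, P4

1. P1@(0, 0) [-x clear] — {P1}
2. P2@(0, -2) — no placed neighbour ⇒ disconnected

Invalid at step 2 (disconnected)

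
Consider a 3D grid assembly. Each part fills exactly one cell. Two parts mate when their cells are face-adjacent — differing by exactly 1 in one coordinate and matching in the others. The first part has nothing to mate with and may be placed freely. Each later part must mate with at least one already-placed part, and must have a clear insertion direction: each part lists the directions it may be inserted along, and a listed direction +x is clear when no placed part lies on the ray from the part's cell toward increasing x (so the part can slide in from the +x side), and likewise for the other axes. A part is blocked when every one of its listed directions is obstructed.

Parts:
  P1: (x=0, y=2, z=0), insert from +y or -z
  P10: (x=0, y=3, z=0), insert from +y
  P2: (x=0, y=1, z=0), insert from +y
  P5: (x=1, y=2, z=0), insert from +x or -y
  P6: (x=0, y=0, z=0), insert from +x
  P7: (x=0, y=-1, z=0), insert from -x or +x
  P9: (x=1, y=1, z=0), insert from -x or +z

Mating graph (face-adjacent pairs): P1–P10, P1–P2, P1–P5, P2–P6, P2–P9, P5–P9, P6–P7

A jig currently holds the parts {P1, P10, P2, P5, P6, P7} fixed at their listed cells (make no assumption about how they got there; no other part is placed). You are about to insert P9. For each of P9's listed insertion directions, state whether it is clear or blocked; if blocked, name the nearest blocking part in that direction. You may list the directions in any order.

+z: clear; -x: blocked by P2

-x: nearest on ray is P2@(0, 1, 0) ⇒ blocked
+z: ray from P9(1, 1, 0) has no placed part ⇒ clear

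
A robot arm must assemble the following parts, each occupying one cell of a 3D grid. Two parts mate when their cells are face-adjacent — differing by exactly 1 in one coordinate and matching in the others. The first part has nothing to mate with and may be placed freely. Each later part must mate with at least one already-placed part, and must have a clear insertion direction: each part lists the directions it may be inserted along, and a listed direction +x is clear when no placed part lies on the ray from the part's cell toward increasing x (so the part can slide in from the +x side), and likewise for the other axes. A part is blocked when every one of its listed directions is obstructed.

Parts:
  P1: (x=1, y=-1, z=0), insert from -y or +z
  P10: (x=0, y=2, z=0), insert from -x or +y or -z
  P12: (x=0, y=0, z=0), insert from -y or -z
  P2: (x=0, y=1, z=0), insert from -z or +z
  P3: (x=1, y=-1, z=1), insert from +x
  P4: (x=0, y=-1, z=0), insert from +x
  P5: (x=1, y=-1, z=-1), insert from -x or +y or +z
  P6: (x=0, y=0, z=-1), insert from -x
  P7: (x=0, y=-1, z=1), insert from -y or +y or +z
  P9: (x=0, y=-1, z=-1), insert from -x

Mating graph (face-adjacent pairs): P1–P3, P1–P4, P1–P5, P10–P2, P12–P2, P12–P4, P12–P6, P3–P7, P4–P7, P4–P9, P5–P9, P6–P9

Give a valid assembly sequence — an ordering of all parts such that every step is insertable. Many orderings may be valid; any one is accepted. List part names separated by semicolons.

P12; P2; P6; P9; P5; P10; P4; P7; P3; P1

1. P12@(0, 0, 0) [-y clear] — {P12}
2. P2@(0, 1, 0) [-z clear] — {P12, P2}
3. P6@(0, 0, -1) [-x clear] — {P12, P2, P6}
4. P9@(0, -1, -1) [-x clear] — {P12, P2, P6, P9}
5. P5@(1, -1, -1) [+y clear] — {P12, P2, P5, P6, P9}
6. P10@(0, 2, 0) [-x clear] — {P10, P12, P2, P5, P6, P9}
7. P4@(0, -1, 0) [+x clear] — {P10, P12, P2, P4, P5, P6, P9}
8. P7@(0, -1, 1) [-y clear] — {P10, P12, P2, P4, P5, P6, P7, P9}
9. P3@(1, -1, 1) [+x clear] — {P10, P12, P2, P3, P4, P5, P6, P7, P9}
10. P1@(1, -1, 0) [-y clear] — {P1, P10, P12, P2, P3, P4, P5, P6, P7, P9}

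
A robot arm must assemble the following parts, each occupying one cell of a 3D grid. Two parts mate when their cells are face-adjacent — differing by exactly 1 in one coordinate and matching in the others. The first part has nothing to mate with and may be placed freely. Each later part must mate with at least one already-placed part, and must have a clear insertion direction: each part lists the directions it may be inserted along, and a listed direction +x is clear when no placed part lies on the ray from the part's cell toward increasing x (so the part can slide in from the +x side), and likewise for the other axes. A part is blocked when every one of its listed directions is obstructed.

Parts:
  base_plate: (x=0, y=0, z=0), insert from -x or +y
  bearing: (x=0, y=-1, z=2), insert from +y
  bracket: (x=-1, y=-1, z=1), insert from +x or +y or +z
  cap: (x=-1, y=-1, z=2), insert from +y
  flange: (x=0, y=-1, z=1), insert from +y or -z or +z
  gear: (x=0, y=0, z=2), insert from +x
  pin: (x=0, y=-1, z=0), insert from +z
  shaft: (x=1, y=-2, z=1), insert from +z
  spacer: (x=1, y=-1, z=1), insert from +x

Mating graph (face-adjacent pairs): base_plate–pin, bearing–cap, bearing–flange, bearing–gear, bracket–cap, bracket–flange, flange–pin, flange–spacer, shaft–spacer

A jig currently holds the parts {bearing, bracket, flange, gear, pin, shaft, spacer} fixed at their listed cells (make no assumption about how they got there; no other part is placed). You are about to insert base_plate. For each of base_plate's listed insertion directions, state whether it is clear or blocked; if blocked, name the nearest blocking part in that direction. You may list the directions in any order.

-x: ray from base_plate(0, 0, 0) has no placed part ⇒ clear
+y: ray from base_plate(0, 0, 0) has no placed part ⇒ clear

+y: clear; -x: clear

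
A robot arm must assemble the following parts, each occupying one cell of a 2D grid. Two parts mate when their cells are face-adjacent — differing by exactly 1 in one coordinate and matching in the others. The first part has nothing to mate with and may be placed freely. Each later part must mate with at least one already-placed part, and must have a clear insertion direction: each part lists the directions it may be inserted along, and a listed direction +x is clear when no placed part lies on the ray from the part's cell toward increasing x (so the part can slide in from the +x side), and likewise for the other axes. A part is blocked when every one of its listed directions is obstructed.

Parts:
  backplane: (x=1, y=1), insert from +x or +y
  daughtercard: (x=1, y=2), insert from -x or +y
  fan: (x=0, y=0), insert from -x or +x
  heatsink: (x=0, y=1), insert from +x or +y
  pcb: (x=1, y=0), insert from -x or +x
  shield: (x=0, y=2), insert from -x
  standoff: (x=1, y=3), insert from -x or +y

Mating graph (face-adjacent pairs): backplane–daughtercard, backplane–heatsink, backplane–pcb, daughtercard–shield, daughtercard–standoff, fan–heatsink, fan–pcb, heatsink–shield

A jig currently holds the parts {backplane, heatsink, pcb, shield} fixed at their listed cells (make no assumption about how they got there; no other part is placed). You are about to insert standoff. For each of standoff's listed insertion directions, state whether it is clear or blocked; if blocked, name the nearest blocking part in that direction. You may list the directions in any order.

-x: ray from standoff(1, 3) has no placed part ⇒ clear
+y: ray from standoff(1, 3) has no placed part ⇒ clear

+y: clear; -x: clear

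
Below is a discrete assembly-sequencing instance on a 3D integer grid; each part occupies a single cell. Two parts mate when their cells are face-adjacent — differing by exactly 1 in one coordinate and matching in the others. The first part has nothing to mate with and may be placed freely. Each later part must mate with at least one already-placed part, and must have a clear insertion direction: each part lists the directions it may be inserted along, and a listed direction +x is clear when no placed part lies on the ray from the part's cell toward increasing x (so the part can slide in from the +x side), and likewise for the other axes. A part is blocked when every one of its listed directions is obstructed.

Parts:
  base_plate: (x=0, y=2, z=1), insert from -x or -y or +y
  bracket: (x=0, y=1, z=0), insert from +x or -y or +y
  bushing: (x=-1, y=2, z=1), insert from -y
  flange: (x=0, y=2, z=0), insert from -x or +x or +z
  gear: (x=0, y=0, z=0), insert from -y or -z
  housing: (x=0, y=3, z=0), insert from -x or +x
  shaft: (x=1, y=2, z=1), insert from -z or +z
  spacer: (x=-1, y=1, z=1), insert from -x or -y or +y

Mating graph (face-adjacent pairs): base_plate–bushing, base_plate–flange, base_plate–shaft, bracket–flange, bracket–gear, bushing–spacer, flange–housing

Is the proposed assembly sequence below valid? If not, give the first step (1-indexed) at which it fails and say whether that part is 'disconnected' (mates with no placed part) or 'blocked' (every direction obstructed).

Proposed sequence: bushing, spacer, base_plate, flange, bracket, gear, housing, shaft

Valid

1. bushing@(-1, 2, 1) [-y clear] — {bushing}
2. spacer@(-1, 1, 1) [-x clear] — {bushing, spacer}
3. base_plate@(0, 2, 1) [-y clear] — {base_plate, bushing, spacer}
4. flange@(0, 2, 0) [-x clear] — {base_plate, bushing, flange, spacer}
5. bracket@(0, 1, 0) [+x clear] — {base_plate, bracket, bushing, flange, spacer}
6. gear@(0, 0, 0) [-y clear] — {base_plate, bracket, bushing, flange, gear, spacer}
7. housing@(0, 3, 0) [-x clear] — {base_plate, bracket, bushing, flange, gear, housing, spacer}
8. shaft@(1, 2, 1) [-z clear] — {base_plate, bracket, bushing, flange, gear, housing, shaft, spacer}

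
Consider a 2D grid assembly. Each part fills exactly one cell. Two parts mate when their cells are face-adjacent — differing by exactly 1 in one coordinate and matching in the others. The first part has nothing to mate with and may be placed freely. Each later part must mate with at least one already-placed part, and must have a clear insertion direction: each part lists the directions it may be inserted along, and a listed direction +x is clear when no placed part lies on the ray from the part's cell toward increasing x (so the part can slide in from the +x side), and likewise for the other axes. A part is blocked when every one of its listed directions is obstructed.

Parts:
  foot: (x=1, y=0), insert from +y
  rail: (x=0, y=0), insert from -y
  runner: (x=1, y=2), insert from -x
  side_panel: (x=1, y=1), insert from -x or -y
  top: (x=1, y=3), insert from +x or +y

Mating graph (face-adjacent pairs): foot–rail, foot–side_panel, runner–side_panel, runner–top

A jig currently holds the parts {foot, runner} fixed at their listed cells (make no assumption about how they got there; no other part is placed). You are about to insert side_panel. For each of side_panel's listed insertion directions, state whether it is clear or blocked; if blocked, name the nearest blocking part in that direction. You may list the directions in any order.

-x: ray from side_panel(1, 1) has no placed part ⇒ clear
-y: nearest on ray is foot@(1, 0) ⇒ blocked

-x: clear; -y: blocked by foot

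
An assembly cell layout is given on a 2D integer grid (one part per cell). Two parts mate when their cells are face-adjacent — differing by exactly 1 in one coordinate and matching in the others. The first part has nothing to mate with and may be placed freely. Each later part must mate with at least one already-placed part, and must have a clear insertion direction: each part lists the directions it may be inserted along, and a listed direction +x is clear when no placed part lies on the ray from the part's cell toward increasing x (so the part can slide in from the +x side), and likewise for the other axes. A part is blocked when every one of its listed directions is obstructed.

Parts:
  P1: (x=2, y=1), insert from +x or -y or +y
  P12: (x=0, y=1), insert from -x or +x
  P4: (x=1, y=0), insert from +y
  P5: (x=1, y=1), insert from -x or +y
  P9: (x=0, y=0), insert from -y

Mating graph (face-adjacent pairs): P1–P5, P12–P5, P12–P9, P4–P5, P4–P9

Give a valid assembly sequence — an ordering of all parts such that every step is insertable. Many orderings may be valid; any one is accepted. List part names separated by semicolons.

P9; P4; P5; P12; P1

1. P9@(0, 0) [-y clear] — {P9}
2. P4@(1, 0) [+y clear] — {P4, P9}
3. P5@(1, 1) [-x clear] — {P4, P5, P9}
4. P12@(0, 1) [-x clear] — {P12, P4, P5, P9}
5. P1@(2, 1) [+x clear] — {P1, P12, P4, P5, P9}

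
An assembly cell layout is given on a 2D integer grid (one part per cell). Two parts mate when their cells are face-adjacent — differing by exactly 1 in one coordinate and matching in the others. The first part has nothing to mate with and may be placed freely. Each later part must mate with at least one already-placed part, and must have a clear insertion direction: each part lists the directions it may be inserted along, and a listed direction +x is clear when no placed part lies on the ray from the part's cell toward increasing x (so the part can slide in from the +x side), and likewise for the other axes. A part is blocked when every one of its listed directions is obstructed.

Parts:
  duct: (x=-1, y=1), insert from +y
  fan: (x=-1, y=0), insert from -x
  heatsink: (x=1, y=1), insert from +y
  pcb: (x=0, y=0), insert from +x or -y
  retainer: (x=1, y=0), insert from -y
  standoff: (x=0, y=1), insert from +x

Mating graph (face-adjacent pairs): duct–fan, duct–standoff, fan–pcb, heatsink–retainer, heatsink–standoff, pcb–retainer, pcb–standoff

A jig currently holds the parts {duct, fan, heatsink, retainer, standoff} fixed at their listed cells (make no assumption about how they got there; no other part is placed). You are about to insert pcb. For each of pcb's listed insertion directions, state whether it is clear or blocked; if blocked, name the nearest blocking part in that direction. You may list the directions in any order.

+x: nearest on ray is retainer@(1, 0) ⇒ blocked
-y: ray from pcb(0, 0) has no placed part ⇒ clear

+x: blocked by retainer; -y: clear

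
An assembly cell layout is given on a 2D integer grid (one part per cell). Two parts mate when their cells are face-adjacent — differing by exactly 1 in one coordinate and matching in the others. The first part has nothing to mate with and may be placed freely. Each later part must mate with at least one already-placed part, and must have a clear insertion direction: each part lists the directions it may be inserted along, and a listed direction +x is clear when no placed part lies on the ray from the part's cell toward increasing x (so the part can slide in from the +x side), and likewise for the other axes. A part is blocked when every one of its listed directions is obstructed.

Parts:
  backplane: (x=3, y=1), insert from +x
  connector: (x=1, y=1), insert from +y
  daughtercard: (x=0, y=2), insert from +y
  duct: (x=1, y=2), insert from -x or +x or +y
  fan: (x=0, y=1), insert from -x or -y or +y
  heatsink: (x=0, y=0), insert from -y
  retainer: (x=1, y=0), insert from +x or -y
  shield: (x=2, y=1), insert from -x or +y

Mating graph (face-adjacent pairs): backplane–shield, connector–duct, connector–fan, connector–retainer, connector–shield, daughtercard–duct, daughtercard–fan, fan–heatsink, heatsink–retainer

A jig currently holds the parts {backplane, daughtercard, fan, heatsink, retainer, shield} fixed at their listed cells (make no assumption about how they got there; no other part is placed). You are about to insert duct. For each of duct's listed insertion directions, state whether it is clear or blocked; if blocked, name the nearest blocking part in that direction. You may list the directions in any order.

+x: clear; +y: clear; -x: blocked by daughtercard

-x: nearest on ray is daughtercard@(0, 2) ⇒ blocked
+x: ray from duct(1, 2) has no placed part ⇒ clear
+y: ray from duct(1, 2) has no placed part ⇒ clear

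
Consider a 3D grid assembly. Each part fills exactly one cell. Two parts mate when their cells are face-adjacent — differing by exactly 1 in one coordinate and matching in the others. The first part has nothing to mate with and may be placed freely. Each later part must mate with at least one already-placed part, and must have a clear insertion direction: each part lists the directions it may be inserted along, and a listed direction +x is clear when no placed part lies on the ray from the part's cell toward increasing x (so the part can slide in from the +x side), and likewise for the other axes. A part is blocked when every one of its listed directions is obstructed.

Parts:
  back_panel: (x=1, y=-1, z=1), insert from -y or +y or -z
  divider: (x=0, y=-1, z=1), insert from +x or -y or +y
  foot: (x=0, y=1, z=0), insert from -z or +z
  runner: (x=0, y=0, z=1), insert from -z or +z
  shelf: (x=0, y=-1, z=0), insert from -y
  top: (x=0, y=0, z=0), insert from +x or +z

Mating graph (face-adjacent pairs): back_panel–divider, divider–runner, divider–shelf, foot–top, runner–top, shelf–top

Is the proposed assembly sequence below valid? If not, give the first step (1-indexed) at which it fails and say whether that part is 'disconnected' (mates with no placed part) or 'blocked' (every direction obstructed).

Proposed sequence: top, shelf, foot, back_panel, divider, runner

Invalid at step 4 (disconnected)

1. top@(0, 0, 0) [+x clear] — {top}
2. shelf@(0, -1, 0) [-y clear] — {shelf, top}
3. foot@(0, 1, 0) [-z clear] — {foot, shelf, top}
4. back_panel@(1, -1, 1) — no placed neighbour ⇒ disconnected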